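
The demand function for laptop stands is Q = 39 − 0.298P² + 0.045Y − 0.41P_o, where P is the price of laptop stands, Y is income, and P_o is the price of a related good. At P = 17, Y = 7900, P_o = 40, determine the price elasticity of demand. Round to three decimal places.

-0.590

At the given point, Q = 39 − 0.298(17)² + 0.045(7900) − 0.41(40) = 39 − 86.122 + 355.5 − 16.4 = 291.978.
∂Q/∂P = −2·0.298·P = -10.132, so E_p = -10.132·(17/291.978) ≈ -0.590.
|E_p| < 1: demand is inelastic.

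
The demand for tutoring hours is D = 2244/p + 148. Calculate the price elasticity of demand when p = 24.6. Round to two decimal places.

At p = 24.6, D = 239.2195.
dD/dp = −2244/p² = −3.7081.
Point elasticity E = (dD/dp)·(p/D) = -3.7081 × 24.6/239.2195 ≈ -0.38.
|E| < 1, so demand is inelastic at this price.

-0.38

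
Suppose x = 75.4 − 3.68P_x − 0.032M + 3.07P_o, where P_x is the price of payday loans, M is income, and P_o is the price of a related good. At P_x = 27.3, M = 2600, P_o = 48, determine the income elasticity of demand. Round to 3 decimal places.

At the given point, x = 75.4 − 3.68(27.3) − 0.032(2600) + 3.07(48) = 75.4 − 100.464 − 83.2 + 147.36 = 39.096.
∂x/∂M = −0.032, so E_I = -0.032·(2600/39.096) ≈ -2.128.
E_I < 0: inferior good.

-2.128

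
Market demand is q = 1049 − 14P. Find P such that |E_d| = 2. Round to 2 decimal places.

Set −bP/(a − bP) = −2 ⇒ bP = 2(a − bP) ⇒ bP(1+2) = 2·a.
P = 2·1049/(14·3) ≈ 49.95.

49.95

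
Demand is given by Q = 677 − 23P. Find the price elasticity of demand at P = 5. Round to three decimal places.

-0.205

At P = 5, Q = 562.
dQ/dP = −23.
Point elasticity E = (dQ/dP)·(P/Q) = -23 × 5/562 ≈ -0.205.
|E| < 1, so demand is inelastic at this price.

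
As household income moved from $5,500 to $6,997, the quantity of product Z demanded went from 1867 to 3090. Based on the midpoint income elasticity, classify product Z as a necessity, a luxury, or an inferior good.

luxury

%ΔQ = (3090 − 1867)/[(1867+3090)/2] = 1223/2478.5 ≈ 0.4934.
%ΔI = (6,997 − 5,500)/[(5,500+6,997)/2] = 1497/6248.5 ≈ 0.2396.
E_I = %ΔQ/%ΔI ≈ 2.060.
E_I > 1: normal good (luxury).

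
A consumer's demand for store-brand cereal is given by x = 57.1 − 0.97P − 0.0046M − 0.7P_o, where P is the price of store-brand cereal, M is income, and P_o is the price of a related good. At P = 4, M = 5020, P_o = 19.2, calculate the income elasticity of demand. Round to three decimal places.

-1.384

At the given point, x = 57.1 − 0.97(4) − 0.0046(5020) − 0.7(19.2) = 57.1 − 3.88 − 23.092 − 13.44 = 16.688.
∂x/∂M = −0.0046, so E_I = -0.0046·(5020/16.688) ≈ -1.384.
E_I < 0: inferior good.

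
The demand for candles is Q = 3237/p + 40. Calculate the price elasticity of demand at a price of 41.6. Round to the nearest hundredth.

-0.66

At p = 41.6, Q = 117.8125.
dQ/dp = −3237/p² = −1.8705.
Point elasticity E = (dQ/dp)·(p/Q) = -1.8705 × 41.6/117.8125 ≈ -0.66.
|E| < 1, so demand is inelastic at this price.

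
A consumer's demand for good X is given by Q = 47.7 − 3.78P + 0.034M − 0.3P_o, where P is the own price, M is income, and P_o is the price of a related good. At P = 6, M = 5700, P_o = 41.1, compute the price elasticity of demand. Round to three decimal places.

At the given point, Q = 47.7 − 3.78(6) + 0.034(5700) − 0.3(41.1) = 47.7 − 22.68 + 193.8 − 12.33 = 206.49.
∂Q/∂P = −3.78, so E_p = (−3.78)·(6/206.49) ≈ -0.110.
|E_p| < 1: demand is inelastic.

-0.110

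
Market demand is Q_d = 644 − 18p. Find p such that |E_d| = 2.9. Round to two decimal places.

26.60

Set −bp/(a − bp) = −2.9 ⇒ bp = 2.9(a − bp) ⇒ bp(1+2.9) = 2.9·a.
p = 2.9·644/(18·3.9) ≈ 26.60.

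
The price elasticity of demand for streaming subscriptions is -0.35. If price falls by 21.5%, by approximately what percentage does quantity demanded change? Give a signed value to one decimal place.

%ΔQ ≈ E × %ΔP = (-0.35) × (-21.5%) ≈ 7.5%.

7.5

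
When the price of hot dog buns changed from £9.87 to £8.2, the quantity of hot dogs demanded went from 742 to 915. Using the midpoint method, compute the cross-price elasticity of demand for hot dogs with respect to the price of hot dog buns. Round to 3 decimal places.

%ΔQ_x = (915 − 742)/[(742+915)/2] = 173/828.5 ≈ 0.2088.
%ΔP_y = (8.2 − 9.87)/[(9.87+8.2)/2] ≈ -0.1848.
E_xy = 0.2088/-0.1848 ≈ -1.130.
E_xy < 0, so hot dogs and hot dog buns are complements.

-1.130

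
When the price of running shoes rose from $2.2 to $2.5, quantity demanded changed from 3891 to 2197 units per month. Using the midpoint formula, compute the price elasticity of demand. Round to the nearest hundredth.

-4.36

%Δq = (2197 − 3891)/[(3891 + 2197)/2] = -1694/3044 ≈ -0.5565.
%Δp = (2.5 − 2.2)/[(2.2 + 2.5)/2] = 0.3/2.35 ≈ 0.1277.
Arc elasticity E = %Δq/%Δp ≈ -0.5565/0.1277 ≈ -4.36.
|E| > 1: demand is elastic over this range.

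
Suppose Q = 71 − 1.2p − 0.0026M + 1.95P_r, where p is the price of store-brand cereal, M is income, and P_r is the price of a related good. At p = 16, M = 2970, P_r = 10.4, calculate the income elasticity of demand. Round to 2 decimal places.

First evaluate Q: 71 − 1.2(16) − 0.0026(2970) + 1.95(10.4) = 71 − 19.2 − 7.722 + 20.28 = 64.358.
∂Q/∂M = −0.0026, so E_I = -0.0026·(2970/64.358) ≈ -0.12.
E_I < 0: inferior good.

-0.12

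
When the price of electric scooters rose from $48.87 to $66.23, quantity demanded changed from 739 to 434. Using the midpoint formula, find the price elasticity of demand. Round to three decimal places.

%ΔQ = (434 − 739)/[(739 + 434)/2] = -305/586.5 ≈ -0.5200.
%ΔP = (66.23 − 48.87)/[(48.87 + 66.23)/2] = 17.36/57.55 ≈ 0.3017.
Arc elasticity E = %ΔQ/%ΔP ≈ -0.5200/0.3017 ≈ -1.724.
|E| > 1: demand is elastic over this range.

-1.724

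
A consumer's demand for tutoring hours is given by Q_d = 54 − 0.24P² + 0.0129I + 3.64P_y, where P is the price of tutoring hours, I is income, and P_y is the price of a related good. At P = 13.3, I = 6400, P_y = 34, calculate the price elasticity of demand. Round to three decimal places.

-0.390

First evaluate Q_d: 54 − 0.24(13.3)² + 0.0129(6400) + 3.64(34) = 54 − 42.4536 + 82.56 + 123.76 = 217.8664.
∂Q_d/∂P = −2·0.24·P = -6.384, so E_p = -6.384·(13.3/217.8664) ≈ -0.390.
|E_p| < 1: demand is inelastic.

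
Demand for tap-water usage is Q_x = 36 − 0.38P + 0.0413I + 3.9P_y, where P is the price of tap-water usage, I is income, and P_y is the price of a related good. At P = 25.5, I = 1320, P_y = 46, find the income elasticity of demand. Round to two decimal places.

Substituting, Q_x = 36 − 0.38(25.5) + 0.0413(1320) + 3.9(46) = 36 − 9.69 + 54.516 + 179.4 = 260.226.
∂Q_x/∂I = +0.0413, so E_I = 0.0413·(1320/260.226) ≈ 0.21.
E_I ∈ (0,1): normal good (necessity).

0.21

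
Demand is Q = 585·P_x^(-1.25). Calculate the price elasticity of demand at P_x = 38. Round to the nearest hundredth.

-1.25

For a Cobb–Douglas (constant-elasticity) form Q = A·P_x^α·…, the elasticity with respect to P_x equals the exponent α at every point.
Here the exponent on P_x is -1.25, so the price elasticity of demand is -1.25.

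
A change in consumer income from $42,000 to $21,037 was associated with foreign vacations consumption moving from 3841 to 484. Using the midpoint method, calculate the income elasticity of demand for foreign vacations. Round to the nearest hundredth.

2.33

%ΔQ = (484 − 3841)/[(3841+484)/2] = -3357/2162.5 ≈ -1.5524.
%ΔM = (21,037 − 42,000)/[(42,000+21,037)/2] = -20963/31518.5 ≈ -0.6651.
E_I = %ΔQ/%ΔM ≈ 2.33.
E_I > 1: normal good (luxury).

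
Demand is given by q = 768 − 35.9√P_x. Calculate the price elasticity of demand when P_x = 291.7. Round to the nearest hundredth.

At P_x = 291.7, q = 154.8557.
dq/dP_x = −35.9/(2√P_x) = −35.9/(2·17.0792).
Point elasticity E = (dq/dP_x)·(P_x/q) = -1.051 × 291.7/154.8557 ≈ -1.98.
|E| > 1, so demand is elastic at this price.

-1.98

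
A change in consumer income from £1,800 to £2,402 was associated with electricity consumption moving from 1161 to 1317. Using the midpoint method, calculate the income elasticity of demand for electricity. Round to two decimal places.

0.44

%ΔQ = (1317 − 1161)/[(1161+1317)/2] = 156/1239 ≈ 0.1259.
%ΔY = (2,402 − 1,800)/[(1,800+2,402)/2] = 602/2101 ≈ 0.2865.
E_I = %ΔQ/%ΔY ≈ 0.44.
E_I ∈ (0,1): normal good (necessity).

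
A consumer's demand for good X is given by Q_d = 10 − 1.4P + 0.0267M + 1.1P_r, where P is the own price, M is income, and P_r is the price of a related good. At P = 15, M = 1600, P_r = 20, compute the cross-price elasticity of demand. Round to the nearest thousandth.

Q_d = 10 − 1.4(15) + 0.0267(1600) + 1.1(20) = 10 − 21 + 42.72 + 22 = 53.72.
∂Q_d/∂P_r = +1.1, so E_xy = 1.1·(20/53.72) ≈ 0.410.
E_xy > 0: the goods are substitutes.

0.410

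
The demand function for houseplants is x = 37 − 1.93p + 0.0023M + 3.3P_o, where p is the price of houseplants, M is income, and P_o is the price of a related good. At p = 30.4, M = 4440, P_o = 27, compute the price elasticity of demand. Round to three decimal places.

At the given point, x = 37 − 1.93(30.4) + 0.0023(4440) + 3.3(27) = 37 − 58.672 + 10.212 + 89.1 = 77.64.
∂x/∂p = −1.93, so E_p = (−1.93)·(30.4/77.64) ≈ -0.756.
|E_p| < 1: demand is inelastic.

-0.756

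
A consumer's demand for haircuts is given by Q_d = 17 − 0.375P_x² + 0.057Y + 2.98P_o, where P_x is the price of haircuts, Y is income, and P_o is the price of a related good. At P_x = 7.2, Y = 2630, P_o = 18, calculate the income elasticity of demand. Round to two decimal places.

0.75

Evaluating quantity at (P_x, Y, P_o) gives Q_d = 17 − 0.375(7.2)² + 0.057(2630) + 2.98(18) = 17 − 19.44 + 149.91 + 53.64 = 201.11.
∂Q_d/∂Y = +0.057, so E_I = 0.057·(2630/201.11) ≈ 0.75.
E_I ∈ (0,1): normal good (necessity).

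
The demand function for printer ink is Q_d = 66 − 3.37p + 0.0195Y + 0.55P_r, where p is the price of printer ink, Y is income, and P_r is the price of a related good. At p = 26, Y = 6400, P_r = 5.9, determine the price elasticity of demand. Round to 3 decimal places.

First evaluate Q_d: 66 − 3.37(26) + 0.0195(6400) + 0.55(5.9) = 66 − 87.62 + 124.8 + 3.245 = 106.425.
∂Q_d/∂p = −3.37, so E_p = (−3.37)·(26/106.425) ≈ -0.823.
|E_p| < 1: demand is inelastic.

-0.823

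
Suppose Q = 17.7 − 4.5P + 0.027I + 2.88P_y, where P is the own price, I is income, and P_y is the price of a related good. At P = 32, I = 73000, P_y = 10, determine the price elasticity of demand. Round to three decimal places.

-0.077

Evaluating quantity at (P, I, P_y) gives Q = 17.7 − 4.5(32) + 0.027(73000) + 2.88(10) = 17.7 − 144 + 1971 + 28.8 = 1873.5.
∂Q/∂P = −4.5, so E_p = (−4.5)·(32/1873.5) ≈ -0.077.
|E_p| < 1: demand is inelastic.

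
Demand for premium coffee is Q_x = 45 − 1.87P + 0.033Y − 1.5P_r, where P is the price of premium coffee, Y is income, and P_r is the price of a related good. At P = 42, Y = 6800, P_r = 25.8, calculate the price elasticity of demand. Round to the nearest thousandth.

-0.516

At the given point, Q_x = 45 − 1.87(42) + 0.033(6800) − 1.5(25.8) = 45 − 78.54 + 224.4 − 38.7 = 152.16.
∂Q_x/∂P = −1.87, so E_p = (−1.87)·(42/152.16) ≈ -0.516.
|E_p| < 1: demand is inelastic.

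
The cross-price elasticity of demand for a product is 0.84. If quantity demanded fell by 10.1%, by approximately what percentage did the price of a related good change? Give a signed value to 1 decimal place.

-12.0

%ΔQ ≈ E × %ΔP_y ⇒ %ΔP_y = %ΔQ / E = (-10.1%)/(0.84) ≈ -12.0%.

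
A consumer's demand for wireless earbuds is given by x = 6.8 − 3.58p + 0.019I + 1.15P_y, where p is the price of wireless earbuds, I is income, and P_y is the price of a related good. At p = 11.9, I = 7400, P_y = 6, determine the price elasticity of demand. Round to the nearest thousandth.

-0.381

At the given point, x = 6.8 − 3.58(11.9) + 0.019(7400) + 1.15(6) = 6.8 − 42.602 + 140.6 + 6.9 = 111.698.
∂x/∂p = −3.58, so E_p = (−3.58)·(11.9/111.698) ≈ -0.381.
|E_p| < 1: demand is inelastic.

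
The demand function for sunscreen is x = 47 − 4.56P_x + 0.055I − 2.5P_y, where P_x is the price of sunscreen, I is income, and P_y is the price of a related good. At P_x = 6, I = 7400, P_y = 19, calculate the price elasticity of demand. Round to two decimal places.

Evaluating quantity at (P_x, I, P_y) gives x = 47 − 4.56(6) + 0.055(7400) − 2.5(19) = 47 − 27.36 + 407 − 47.5 = 379.14.
∂x/∂P_x = −4.56, so E_p = (−4.56)·(6/379.14) ≈ -0.07.
|E_p| < 1: demand is inelastic.

-0.07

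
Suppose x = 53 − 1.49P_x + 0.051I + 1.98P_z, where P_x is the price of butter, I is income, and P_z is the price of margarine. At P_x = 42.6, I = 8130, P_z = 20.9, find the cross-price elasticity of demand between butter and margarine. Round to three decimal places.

Substituting, x = 53 − 1.49(42.6) + 0.051(8130) + 1.98(20.9) = 53 − 63.474 + 414.63 + 41.382 = 445.538.
∂x/∂P_z = +1.98, so E_xy = 1.98·(20.9/445.538) ≈ 0.093.
E_xy > 0: the goods are substitutes.

0.093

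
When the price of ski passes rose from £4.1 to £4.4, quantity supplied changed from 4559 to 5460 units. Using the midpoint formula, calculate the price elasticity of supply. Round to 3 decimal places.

2.548

%Δq = (5460 − 4559)/[(4559 + 5460)/2] = 901/5009.5 ≈ 0.1799.
%Δp = (4.4 − 4.1)/[(4.1 + 4.4)/2] = 0.3/4.25 ≈ 0.0706.
Arc elasticity E = %Δq/%Δp ≈ 0.1799/0.0706 ≈ 2.548.
|E| > 1: supply is elastic over this range.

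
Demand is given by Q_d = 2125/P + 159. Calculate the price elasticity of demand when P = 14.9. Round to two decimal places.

-0.47

At P = 14.9, Q_d = 301.6174.
dQ_d/dP = −2125/P² = −9.5716.
Point elasticity E = (dQ_d/dP)·(P/Q_d) = -9.5716 × 14.9/301.6174 ≈ -0.47.
|E| < 1, so demand is inelastic at this price.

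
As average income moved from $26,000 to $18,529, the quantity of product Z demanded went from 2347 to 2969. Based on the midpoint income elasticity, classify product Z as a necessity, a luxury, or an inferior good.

inferior

%ΔQ = (2969 − 2347)/[(2347+2969)/2] = 622/2658 ≈ 0.2340.
%ΔI = (18,529 − 26,000)/[(26,000+18,529)/2] = -7471/22264.5 ≈ -0.3356.
E_I = %ΔQ/%ΔI ≈ -0.697.
E_I < 0: inferior good.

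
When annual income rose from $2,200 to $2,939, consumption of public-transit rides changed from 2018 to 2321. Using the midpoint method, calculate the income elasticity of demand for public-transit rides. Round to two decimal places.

0.49

%ΔQ = (2321 − 2018)/[(2018+2321)/2] = 303/2169.5 ≈ 0.1397.
%ΔM = (2,939 − 2,200)/[(2,200+2,939)/2] = 739/2569.5 ≈ 0.2876.
E_I = %ΔQ/%ΔM ≈ 0.49.
E_I ∈ (0,1): normal good (necessity).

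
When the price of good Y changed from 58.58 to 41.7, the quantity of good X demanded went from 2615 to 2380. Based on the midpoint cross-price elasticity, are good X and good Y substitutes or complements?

substitutes

%ΔQ_x = (2380 − 2615)/[(2615+2380)/2] = -235/2497.5 ≈ -0.0941.
%ΔP_y = (41.7 − 58.58)/[(58.58+41.7)/2] ≈ -0.3367.
E_xy = -0.0941/-0.3367 ≈ 0.279.
E_xy > 0, so the goods are substitutes.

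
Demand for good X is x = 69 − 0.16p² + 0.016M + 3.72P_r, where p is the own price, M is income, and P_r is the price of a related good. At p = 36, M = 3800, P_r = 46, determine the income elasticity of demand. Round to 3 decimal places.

0.650

Substituting, x = 69 − 0.16(36)² + 0.016(3800) + 3.72(46) = 69 − 207.36 + 60.8 + 171.12 = 93.56.
∂x/∂M = +0.016, so E_I = 0.016·(3800/93.56) ≈ 0.650.
E_I ∈ (0,1): normal good (necessity).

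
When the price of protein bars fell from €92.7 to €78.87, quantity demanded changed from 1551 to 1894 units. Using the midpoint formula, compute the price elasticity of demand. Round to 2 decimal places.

%ΔQ = (1894 − 1551)/[(1551 + 1894)/2] = 343/1722.5 ≈ 0.1991.
%ΔP = (78.87 − 92.7)/[(92.7 + 78.87)/2] = -13.83/85.785 ≈ -0.1612.
Arc elasticity E = %ΔQ/%ΔP ≈ 0.1991/-0.1612 ≈ -1.24.
|E| > 1: demand is elastic over this range.

-1.24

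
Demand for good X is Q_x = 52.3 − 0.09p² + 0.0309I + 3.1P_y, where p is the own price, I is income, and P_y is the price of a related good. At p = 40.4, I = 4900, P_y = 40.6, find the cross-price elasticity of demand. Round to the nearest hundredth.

Substituting, Q_x = 52.3 − 0.09(40.4)² + 0.0309(4900) + 3.1(40.6) = 52.3 − 146.8944 + 151.41 + 125.86 = 182.6756.
∂Q_x/∂P_y = +3.1, so E_xy = 3.1·(40.6/182.6756) ≈ 0.69.
E_xy > 0: the goods are substitutes.

0.69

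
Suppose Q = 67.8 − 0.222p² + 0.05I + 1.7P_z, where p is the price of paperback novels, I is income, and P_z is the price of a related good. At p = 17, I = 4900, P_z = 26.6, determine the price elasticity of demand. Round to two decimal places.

Substituting, Q = 67.8 − 0.222(17)² + 0.05(4900) + 1.7(26.6) = 67.8 − 64.158 + 245 + 45.22 = 293.862.
∂Q/∂p = −2·0.222·p = -7.548, so E_p = -7.548·(17/293.862) ≈ -0.44.
|E_p| < 1: demand is inelastic.

-0.44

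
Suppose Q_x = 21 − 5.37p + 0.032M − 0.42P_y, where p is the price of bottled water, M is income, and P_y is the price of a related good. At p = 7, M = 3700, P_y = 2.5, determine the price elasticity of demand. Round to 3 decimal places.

-0.373

Substituting, Q_x = 21 − 5.37(7) + 0.032(3700) − 0.42(2.5) = 21 − 37.59 + 118.4 − 1.05 = 100.76.
∂Q_x/∂p = −5.37, so E_p = (−5.37)·(7/100.76) ≈ -0.373.
|E_p| < 1: demand is inelastic.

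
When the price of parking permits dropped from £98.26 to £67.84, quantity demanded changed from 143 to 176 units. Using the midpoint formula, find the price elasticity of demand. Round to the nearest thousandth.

%ΔQ = (176 − 143)/[(143 + 176)/2] = 33/159.5 ≈ 0.2069.
%ΔP = (67.84 − 98.26)/[(98.26 + 67.84)/2] = -30.42/83.05 ≈ -0.3663.
Arc elasticity E = %ΔQ/%ΔP ≈ 0.2069/-0.3663 ≈ -0.565.
|E| < 1: demand is inelastic over this range.

-0.565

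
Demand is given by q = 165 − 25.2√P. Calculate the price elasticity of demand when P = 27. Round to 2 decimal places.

-1.92

At P = 27, q = 34.057.
dq/dP = −25.2/(2√P) = −25.2/(2·5.1962).
Point elasticity E = (dq/dP)·(P/q) = -2.4249 × 27/34.057 ≈ -1.92.
|E| > 1, so demand is elastic at this price.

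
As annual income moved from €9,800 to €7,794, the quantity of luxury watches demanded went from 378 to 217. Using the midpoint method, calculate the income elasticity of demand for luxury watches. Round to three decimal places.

%ΔQ = (217 − 378)/[(378+217)/2] = -161/297.5 ≈ -0.5412.
%ΔI = (7,794 − 9,800)/[(9,800+7,794)/2] = -2006/8797 ≈ -0.2280.
E_I = %ΔQ/%ΔI ≈ 2.373.
E_I > 1: normal good (luxury).

2.373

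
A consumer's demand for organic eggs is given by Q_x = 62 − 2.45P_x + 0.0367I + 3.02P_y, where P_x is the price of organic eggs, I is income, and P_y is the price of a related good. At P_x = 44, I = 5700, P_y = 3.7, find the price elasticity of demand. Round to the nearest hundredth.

Q_x = 62 − 2.45(44) + 0.0367(5700) + 3.02(3.7) = 62 − 107.8 + 209.19 + 11.174 = 174.564.
∂Q_x/∂P_x = −2.45, so E_p = (−2.45)·(44/174.564) ≈ -0.62.
|E_p| < 1: demand is inelastic.

-0.62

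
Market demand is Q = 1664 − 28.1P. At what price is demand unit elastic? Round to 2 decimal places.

For linear demand Q = a − bP, E = −bP/(a − bP). |E| = 1 ⇒ bP = a − bP ⇒ P = a/(2b).
P = 1664/(2·28.1) ≈ 29.61.

29.61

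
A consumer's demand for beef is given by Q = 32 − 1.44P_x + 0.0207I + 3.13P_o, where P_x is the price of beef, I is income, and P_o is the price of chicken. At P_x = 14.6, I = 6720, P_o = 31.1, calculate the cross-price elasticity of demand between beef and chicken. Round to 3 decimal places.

Q = 32 − 1.44(14.6) + 0.0207(6720) + 3.13(31.1) = 32 − 21.024 + 139.104 + 97.343 = 247.423.
∂Q/∂P_o = +3.13, so E_xy = 3.13·(31.1/247.423) ≈ 0.393.
E_xy > 0: the goods are substitutes.

0.393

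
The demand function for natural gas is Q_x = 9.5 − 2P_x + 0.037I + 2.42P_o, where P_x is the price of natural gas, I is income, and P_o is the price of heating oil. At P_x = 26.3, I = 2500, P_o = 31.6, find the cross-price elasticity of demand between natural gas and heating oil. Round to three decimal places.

0.608

Evaluating quantity at (P_x, I, P_o) gives Q_x = 9.5 − 2(26.3) + 0.037(2500) + 2.42(31.6) = 9.5 − 52.6 + 92.5 + 76.472 = 125.872.
∂Q_x/∂P_o = +2.42, so E_xy = 2.42·(31.6/125.872) ≈ 0.608.
E_xy > 0: the goods are substitutes.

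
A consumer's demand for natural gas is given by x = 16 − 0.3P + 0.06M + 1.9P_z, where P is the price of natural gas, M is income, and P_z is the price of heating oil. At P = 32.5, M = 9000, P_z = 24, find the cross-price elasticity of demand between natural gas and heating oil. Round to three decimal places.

x = 16 − 0.3(32.5) + 0.06(9000) + 1.9(24) = 16 − 9.75 + 540 + 45.6 = 591.85.
∂x/∂P_z = +1.9, so E_xy = 1.9·(24/591.85) ≈ 0.077.
E_xy > 0: the goods are substitutes.

0.077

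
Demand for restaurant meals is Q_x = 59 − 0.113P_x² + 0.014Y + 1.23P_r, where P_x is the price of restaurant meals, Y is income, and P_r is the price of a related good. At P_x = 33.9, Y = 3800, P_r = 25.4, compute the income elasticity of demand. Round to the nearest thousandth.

Substituting, Q_x = 59 − 0.113(33.9)² + 0.014(3800) + 1.23(25.4) = 59 − 129.8607 + 53.2 + 31.242 = 13.5813.
∂Q_x/∂Y = +0.014, so E_I = 0.014·(3800/13.5813) ≈ 3.917.
E_I > 1: normal good (luxury).

3.917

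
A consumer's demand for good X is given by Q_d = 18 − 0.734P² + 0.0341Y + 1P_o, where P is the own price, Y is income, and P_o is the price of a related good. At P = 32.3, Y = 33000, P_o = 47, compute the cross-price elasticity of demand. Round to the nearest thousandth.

Q_d = 18 − 0.734(32.3)² + 0.0341(33000) + 1(47) = 18 − 765.7749 + 1125.3 + 47 = 424.5251.
∂Q_d/∂P_o = +1, so E_xy = 1·(47/424.5251) ≈ 0.111.
E_xy > 0: the goods are substitutes.

0.111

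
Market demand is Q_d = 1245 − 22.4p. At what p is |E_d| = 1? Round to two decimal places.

27.79

For linear demand Q_d = a − bp, E = −bp/(a − bp). |E| = 1 ⇒ bp = a − bp ⇒ p = a/(2b).
p = 1245/(2·22.4) ≈ 27.79.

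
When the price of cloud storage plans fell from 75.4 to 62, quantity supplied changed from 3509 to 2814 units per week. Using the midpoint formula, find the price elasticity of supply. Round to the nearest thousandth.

1.127

%Δq = (2814 − 3509)/[(3509 + 2814)/2] = -695/3161.5 ≈ -0.2198.
%ΔP = (62 − 75.4)/[(75.4 + 62)/2] = -13.4/68.7 ≈ -0.1951.
Arc elasticity E = %Δq/%ΔP ≈ -0.2198/-0.1951 ≈ 1.127.
|E| > 1: supply is elastic over this range.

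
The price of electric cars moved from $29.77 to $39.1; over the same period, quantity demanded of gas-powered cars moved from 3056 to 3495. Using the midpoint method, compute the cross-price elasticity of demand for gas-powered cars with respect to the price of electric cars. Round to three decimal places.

0.495

%ΔQ_x = (3495 − 3056)/[(3056+3495)/2] = 439/3275.5 ≈ 0.1340.
%ΔP_y = (39.1 − 29.77)/[(29.77+39.1)/2] ≈ 0.2709.
E_xy = 0.1340/0.2709 ≈ 0.495.
E_xy > 0, so gas-powered cars and electric cars are substitutes.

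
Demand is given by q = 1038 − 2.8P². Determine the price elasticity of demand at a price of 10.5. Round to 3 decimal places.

-0.847

At P = 10.5, q = 729.3.
dq/dP = −2·2.8·P = −58.8.
Point elasticity E = (dq/dP)·(P/q) = -58.8 × 10.5/729.3 ≈ -0.847.
|E| < 1, so demand is inelastic at this price.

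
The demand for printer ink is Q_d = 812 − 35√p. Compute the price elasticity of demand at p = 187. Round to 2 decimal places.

At p = 187, Q_d = 333.3822.
dQ_d/dp = −35/(2√p) = −35/(2·13.6748).
Point elasticity E = (dQ_d/dp)·(p/Q_d) = -1.2797 × 187/333.3822 ≈ -0.72.
|E| < 1, so demand is inelastic at this price.

-0.72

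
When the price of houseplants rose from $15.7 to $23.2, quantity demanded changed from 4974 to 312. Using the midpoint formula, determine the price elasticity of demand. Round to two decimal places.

-4.57

%ΔQ = (312 − 4974)/[(4974 + 312)/2] = -4662/2643 ≈ -1.7639.
%ΔP = (23.2 − 15.7)/[(15.7 + 23.2)/2] = 7.5/19.45 ≈ 0.3856.
Arc elasticity E = %ΔQ/%ΔP ≈ -1.7639/0.3856 ≈ -4.57.
|E| > 1: demand is elastic over this range.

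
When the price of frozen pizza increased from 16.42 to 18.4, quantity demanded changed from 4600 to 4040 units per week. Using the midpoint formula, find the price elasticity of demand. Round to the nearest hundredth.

%Δq = (4040 − 4600)/[(4600 + 4040)/2] = -560/4320 ≈ -0.1296.
%ΔP = (18.4 − 16.42)/[(16.42 + 18.4)/2] = 1.98/17.41 ≈ 0.1137.
Arc elasticity E = %Δq/%ΔP ≈ -0.1296/0.1137 ≈ -1.14.
|E| > 1: demand is elastic over this range.

-1.14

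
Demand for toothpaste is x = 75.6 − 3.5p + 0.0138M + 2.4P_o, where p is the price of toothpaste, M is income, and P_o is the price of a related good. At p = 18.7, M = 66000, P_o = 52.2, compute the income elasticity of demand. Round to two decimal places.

0.87

First evaluate x: 75.6 − 3.5(18.7) + 0.0138(66000) + 2.4(52.2) = 75.6 − 65.45 + 910.8 + 125.28 = 1046.23.
∂x/∂M = +0.0138, so E_I = 0.0138·(66000/1046.23) ≈ 0.87.
E_I ∈ (0,1): normal good (necessity).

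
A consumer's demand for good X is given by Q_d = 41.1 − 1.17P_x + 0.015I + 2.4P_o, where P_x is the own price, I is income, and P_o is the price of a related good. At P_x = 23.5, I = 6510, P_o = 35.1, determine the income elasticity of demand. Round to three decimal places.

0.500

Substituting, Q_d = 41.1 − 1.17(23.5) + 0.015(6510) + 2.4(35.1) = 41.1 − 27.495 + 97.65 + 84.24 = 195.495.
∂Q_d/∂I = +0.015, so E_I = 0.015·(6510/195.495) ≈ 0.500.
E_I ∈ (0,1): normal good (necessity).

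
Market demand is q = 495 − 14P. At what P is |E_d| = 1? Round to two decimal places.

For linear demand q = a − bP, E = −bP/(a − bP). |E| = 1 ⇒ bP = a − bP ⇒ P = a/(2b).
P = 495/(2·14) ≈ 17.68.

17.68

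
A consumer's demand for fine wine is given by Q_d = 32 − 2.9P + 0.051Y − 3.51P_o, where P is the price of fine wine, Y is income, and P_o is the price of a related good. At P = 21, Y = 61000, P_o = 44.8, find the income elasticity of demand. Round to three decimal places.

First evaluate Q_d: 32 − 2.9(21) + 0.051(61000) − 3.51(44.8) = 32 − 60.9 + 3111 − 157.248 = 2924.852.
∂Q_d/∂Y = +0.051, so E_I = 0.051·(61000/2924.852) ≈ 1.064.
E_I > 1: normal good (luxury).

1.064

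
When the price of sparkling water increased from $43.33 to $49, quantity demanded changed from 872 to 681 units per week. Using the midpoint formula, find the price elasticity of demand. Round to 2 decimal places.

-2.00

%ΔQ = (681 − 872)/[(872 + 681)/2] = -191/776.5 ≈ -0.2460.
%ΔP = (49 − 43.33)/[(43.33 + 49)/2] = 5.67/46.165 ≈ 0.1228.
Arc elasticity E = %ΔQ/%ΔP ≈ -0.2460/0.1228 ≈ -2.00.
|E| > 1: demand is elastic over this range.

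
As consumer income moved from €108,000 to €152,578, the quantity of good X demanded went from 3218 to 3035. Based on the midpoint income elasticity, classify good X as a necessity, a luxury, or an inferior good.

%ΔQ = (3035 − 3218)/[(3218+3035)/2] = -183/3126.5 ≈ -0.0585.
%ΔM = (152,578 − 108,000)/[(108,000+152,578)/2] = 44578/130289 ≈ 0.3421.
E_I = %ΔQ/%ΔM ≈ -0.171.
E_I < 0: inferior good.

inferior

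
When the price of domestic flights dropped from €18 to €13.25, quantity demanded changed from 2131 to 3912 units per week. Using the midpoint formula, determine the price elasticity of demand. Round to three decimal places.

%ΔQ = (3912 − 2131)/[(2131 + 3912)/2] = 1781/3021.5 ≈ 0.5894.
%ΔP = (13.25 − 18)/[(18 + 13.25)/2] = -4.75/15.625 ≈ -0.3040.
Arc elasticity E = %ΔQ/%ΔP ≈ 0.5894/-0.3040 ≈ -1.939.
|E| > 1: demand is elastic over this range.

-1.939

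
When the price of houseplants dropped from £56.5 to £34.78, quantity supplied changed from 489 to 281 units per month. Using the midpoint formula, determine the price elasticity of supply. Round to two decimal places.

1.14

%ΔQ = (281 − 489)/[(489 + 281)/2] = -208/385 ≈ -0.5403.
%Δp = (34.78 − 56.5)/[(56.5 + 34.78)/2] = -21.72/45.64 ≈ -0.4759.
Arc elasticity E = %ΔQ/%Δp ≈ -0.5403/-0.4759 ≈ 1.14.
|E| > 1: supply is elastic over this range.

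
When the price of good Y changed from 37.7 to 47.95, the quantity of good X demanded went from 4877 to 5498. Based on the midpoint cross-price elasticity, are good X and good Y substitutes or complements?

%ΔQ_x = (5498 − 4877)/[(4877+5498)/2] = 621/5187.5 ≈ 0.1197.
%ΔP_y = (47.95 − 37.7)/[(37.7+47.95)/2] ≈ 0.2393.
E_xy = 0.1197/0.2393 ≈ 0.500.
E_xy > 0, so the goods are substitutes.

substitutes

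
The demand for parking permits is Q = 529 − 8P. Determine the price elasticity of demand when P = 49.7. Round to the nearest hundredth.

At P = 49.7, Q = 131.4.
dQ/dP = −8.
Point elasticity E = (dQ/dP)·(P/Q) = -8 × 49.7/131.4 ≈ -3.03.
|E| > 1, so demand is elastic at this price.

-3.03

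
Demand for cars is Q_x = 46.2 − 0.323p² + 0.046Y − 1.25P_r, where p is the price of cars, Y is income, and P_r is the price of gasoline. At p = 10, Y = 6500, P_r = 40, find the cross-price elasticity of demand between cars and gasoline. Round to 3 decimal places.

Q_x = 46.2 − 0.323(10)² + 0.046(6500) − 1.25(40) = 46.2 − 32.3 + 299 − 50 = 262.9.
∂Q_x/∂P_r = −1.25, so E_xy = -1.25·(40/262.9) ≈ -0.190.
E_xy < 0: the goods are complements.

-0.190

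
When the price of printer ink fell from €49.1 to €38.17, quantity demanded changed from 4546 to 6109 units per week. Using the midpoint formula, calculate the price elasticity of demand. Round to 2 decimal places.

%ΔQ = (6109 − 4546)/[(4546 + 6109)/2] = 1563/5327.5 ≈ 0.2934.
%ΔP = (38.17 − 49.1)/[(49.1 + 38.17)/2] = -10.93/43.635 ≈ -0.2505.
Arc elasticity E = %ΔQ/%ΔP ≈ 0.2934/-0.2505 ≈ -1.17.
|E| > 1: demand is elastic over this range.

-1.17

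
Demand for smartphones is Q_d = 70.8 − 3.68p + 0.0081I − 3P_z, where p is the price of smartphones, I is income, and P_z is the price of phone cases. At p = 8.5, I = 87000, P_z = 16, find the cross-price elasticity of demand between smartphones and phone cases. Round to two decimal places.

-0.07

Substituting, Q_d = 70.8 − 3.68(8.5) + 0.0081(87000) − 3(16) = 70.8 − 31.28 + 704.7 − 48 = 696.22.
∂Q_d/∂P_z = −3, so E_xy = -3·(16/696.22) ≈ -0.07.
E_xy < 0: the goods are complements.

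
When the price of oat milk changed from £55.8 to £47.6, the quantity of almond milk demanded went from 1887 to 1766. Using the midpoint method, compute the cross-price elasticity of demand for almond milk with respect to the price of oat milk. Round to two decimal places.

%ΔQ_x = (1766 − 1887)/[(1887+1766)/2] = -121/1826.5 ≈ -0.0662.
%ΔP_y = (47.6 − 55.8)/[(55.8+47.6)/2] ≈ -0.1586.
E_xy = -0.0662/-0.1586 ≈ 0.42.
E_xy > 0, so almond milk and oat milk are substitutes.

0.42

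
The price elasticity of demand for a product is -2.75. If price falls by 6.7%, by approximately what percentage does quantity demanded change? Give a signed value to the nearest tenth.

18.4

%ΔQ ≈ E × %ΔP = (-2.75) × (-6.7%) ≈ 18.4%.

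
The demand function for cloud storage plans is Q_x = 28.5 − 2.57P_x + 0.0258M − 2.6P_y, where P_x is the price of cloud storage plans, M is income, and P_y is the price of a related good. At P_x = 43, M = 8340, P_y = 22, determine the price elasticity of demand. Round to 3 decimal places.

-1.455

First evaluate Q_x: 28.5 − 2.57(43) + 0.0258(8340) − 2.6(22) = 28.5 − 110.51 + 215.172 − 57.2 = 75.962.
∂Q_x/∂P_x = −2.57, so E_p = (−2.57)·(43/75.962) ≈ -1.455.
|E_p| > 1: demand is elastic.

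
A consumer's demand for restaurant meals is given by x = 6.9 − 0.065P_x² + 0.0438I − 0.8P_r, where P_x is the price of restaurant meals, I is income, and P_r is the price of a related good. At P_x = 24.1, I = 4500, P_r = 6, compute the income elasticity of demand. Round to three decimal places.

1.221

Evaluating quantity at (P_x, I, P_r) gives x = 6.9 − 0.065(24.1)² + 0.0438(4500) − 0.8(6) = 6.9 − 37.7527 + 197.1 − 4.8 = 161.4474.
∂x/∂I = +0.0438, so E_I = 0.0438·(4500/161.4474) ≈ 1.221.
E_I > 1: normal good (luxury).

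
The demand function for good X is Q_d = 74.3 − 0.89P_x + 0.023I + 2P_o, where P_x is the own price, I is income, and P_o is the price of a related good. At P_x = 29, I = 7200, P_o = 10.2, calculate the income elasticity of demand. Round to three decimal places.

Substituting, Q_d = 74.3 − 0.89(29) + 0.023(7200) + 2(10.2) = 74.3 − 25.81 + 165.6 + 20.4 = 234.49.
∂Q_d/∂I = +0.023, so E_I = 0.023·(7200/234.49) ≈ 0.706.
E_I ∈ (0,1): normal good (necessity).

0.706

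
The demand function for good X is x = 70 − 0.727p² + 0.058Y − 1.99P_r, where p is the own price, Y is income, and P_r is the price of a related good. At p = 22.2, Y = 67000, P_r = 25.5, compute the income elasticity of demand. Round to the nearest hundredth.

1.10

At the given point, x = 70 − 0.727(22.2)² + 0.058(67000) − 1.99(25.5) = 70 − 358.2947 + 3886 − 50.745 = 3546.9603.
∂x/∂Y = +0.058, so E_I = 0.058·(67000/3546.9603) ≈ 1.10.
E_I > 1: normal good (luxury).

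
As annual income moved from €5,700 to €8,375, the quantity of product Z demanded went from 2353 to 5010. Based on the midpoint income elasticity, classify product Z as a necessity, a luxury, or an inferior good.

luxury

%ΔQ = (5010 − 2353)/[(2353+5010)/2] = 2657/3681.5 ≈ 0.7217.
%ΔM = (8,375 − 5,700)/[(5,700+8,375)/2] = 2675/7037.5 ≈ 0.3801.
E_I = %ΔQ/%ΔM ≈ 1.899.
E_I > 1: normal good (luxury).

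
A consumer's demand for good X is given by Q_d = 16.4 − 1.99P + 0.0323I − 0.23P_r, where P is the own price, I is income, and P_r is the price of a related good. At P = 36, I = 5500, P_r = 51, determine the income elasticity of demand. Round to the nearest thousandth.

1.605

At the given point, Q_d = 16.4 − 1.99(36) + 0.0323(5500) − 0.23(51) = 16.4 − 71.64 + 177.65 − 11.73 = 110.68.
∂Q_d/∂I = +0.0323, so E_I = 0.0323·(5500/110.68) ≈ 1.605.
E_I > 1: normal good (luxury).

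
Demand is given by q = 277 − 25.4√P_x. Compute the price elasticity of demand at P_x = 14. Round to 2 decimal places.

At P_x = 14, q = 181.9619.
dq/dP_x = −25.4/(2√P_x) = −25.4/(2·3.7417).
Point elasticity E = (dq/dP_x)·(P_x/q) = -3.3942 × 14/181.9619 ≈ -0.26.
|E| < 1, so demand is inelastic at this price.

-0.26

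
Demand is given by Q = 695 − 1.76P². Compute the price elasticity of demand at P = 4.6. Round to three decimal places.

At P = 4.6, Q = 657.7584.
dQ/dP = −2·1.76·P = −16.192.
Point elasticity E = (dQ/dP)·(P/Q) = -16.192 × 4.6/657.7584 ≈ -0.113.
|E| < 1, so demand is inelastic at this price.

-0.113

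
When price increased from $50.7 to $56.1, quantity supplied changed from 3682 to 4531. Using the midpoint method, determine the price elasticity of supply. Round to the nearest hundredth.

2.04

%ΔQ = (4531 − 3682)/[(3682 + 4531)/2] = 849/4106.5 ≈ 0.2067.
%ΔP = (56.1 − 50.7)/[(50.7 + 56.1)/2] = 5.4/53.4 ≈ 0.1011.
Arc elasticity E = %ΔQ/%ΔP ≈ 0.2067/0.1011 ≈ 2.04.
|E| > 1: supply is elastic over this range.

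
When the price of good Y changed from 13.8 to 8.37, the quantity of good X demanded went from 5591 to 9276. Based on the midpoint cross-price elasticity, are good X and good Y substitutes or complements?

%ΔQ_x = (9276 − 5591)/[(5591+9276)/2] = 3685/7433.5 ≈ 0.4957.
%ΔP_y = (8.37 − 13.8)/[(13.8+8.37)/2] ≈ -0.4899.
E_xy = 0.4957/-0.4899 ≈ -1.012.
E_xy < 0, so the goods are complements.

complements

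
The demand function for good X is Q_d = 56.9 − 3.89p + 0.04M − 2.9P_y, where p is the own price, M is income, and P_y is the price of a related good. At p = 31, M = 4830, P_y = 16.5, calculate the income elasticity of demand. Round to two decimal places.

Q_d = 56.9 − 3.89(31) + 0.04(4830) − 2.9(16.5) = 56.9 − 120.59 + 193.2 − 47.85 = 81.66.
∂Q_d/∂M = +0.04, so E_I = 0.04·(4830/81.66) ≈ 2.37.
E_I > 1: normal good (luxury).

2.37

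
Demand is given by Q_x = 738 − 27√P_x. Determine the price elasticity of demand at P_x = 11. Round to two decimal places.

-0.07

At P_x = 11, Q_x = 648.4511.
dQ_x/dP_x = −27/(2√P_x) = −27/(2·3.3166).
Point elasticity E = (dQ_x/dP_x)·(P_x/Q_x) = -4.0704 × 11/648.4511 ≈ -0.07.
|E| < 1, so demand is inelastic at this price.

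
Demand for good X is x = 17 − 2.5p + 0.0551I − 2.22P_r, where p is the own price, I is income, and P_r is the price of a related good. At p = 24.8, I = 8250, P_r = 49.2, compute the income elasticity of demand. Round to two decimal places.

First evaluate x: 17 − 2.5(24.8) + 0.0551(8250) − 2.22(49.2) = 17 − 62 + 454.575 − 109.224 = 300.351.
∂x/∂I = +0.0551, so E_I = 0.0551·(8250/300.351) ≈ 1.51.
E_I > 1: normal good (luxury).

1.51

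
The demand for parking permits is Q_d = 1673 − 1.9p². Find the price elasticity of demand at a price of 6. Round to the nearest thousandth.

At p = 6, Q_d = 1604.6.
dQ_d/dp = −2·1.9·p = −22.8.
Point elasticity E = (dQ_d/dp)·(p/Q_d) = -22.8 × 6/1604.6 ≈ -0.085.
|E| < 1, so demand is inelastic at this price.

-0.085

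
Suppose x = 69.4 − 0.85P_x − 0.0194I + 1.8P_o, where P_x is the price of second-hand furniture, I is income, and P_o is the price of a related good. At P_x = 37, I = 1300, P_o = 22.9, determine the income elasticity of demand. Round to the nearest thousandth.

-0.467

Evaluating quantity at (P_x, I, P_o) gives x = 69.4 − 0.85(37) − 0.0194(1300) + 1.8(22.9) = 69.4 − 31.45 − 25.22 + 41.22 = 53.95.
∂x/∂I = −0.0194, so E_I = -0.0194·(1300/53.95) ≈ -0.467.
E_I < 0: inferior good.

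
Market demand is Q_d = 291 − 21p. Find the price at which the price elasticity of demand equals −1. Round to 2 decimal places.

For linear demand Q_d = a − bp, E = −bp/(a − bp). |E| = 1 ⇒ bp = a − bp ⇒ p = a/(2b).
p = 291/(2·21) ≈ 6.93.

6.93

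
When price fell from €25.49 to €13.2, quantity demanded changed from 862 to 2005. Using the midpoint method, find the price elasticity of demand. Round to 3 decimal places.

%ΔQ = (2005 − 862)/[(862 + 2005)/2] = 1143/1433.5 ≈ 0.7973.
%ΔP = (13.2 − 25.49)/[(25.49 + 13.2)/2] = -12.29/19.345 ≈ -0.6353.
Arc elasticity E = %ΔQ/%ΔP ≈ 0.7973/-0.6353 ≈ -1.255.
|E| > 1: demand is elastic over this range.

-1.255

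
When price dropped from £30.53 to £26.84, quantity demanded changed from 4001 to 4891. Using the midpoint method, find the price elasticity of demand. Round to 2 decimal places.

%ΔQ = (4891 − 4001)/[(4001 + 4891)/2] = 890/4446 ≈ 0.2002.
%Δp = (26.84 − 30.53)/[(30.53 + 26.84)/2] = -3.69/28.685 ≈ -0.1286.
Arc elasticity E = %ΔQ/%Δp ≈ 0.2002/-0.1286 ≈ -1.56.
|E| > 1: demand is elastic over this range.

-1.56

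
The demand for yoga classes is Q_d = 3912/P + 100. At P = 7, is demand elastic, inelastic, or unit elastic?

inelastic

At P = 7, Q_d = 658.8571.
dQ_d/dP = −3912/P² = −79.8367.
Point elasticity E = (dQ_d/dP)·(P/Q_d) = -79.8367 × 7/658.8571 ≈ -0.848.
|E| ≈ 0.848 < 1, so demand is inelastic.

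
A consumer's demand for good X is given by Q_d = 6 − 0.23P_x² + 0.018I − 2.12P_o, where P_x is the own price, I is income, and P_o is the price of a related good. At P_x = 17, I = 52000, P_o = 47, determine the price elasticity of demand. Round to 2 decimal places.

Evaluating quantity at (P_x, I, P_o) gives Q_d = 6 − 0.23(17)² + 0.018(52000) − 2.12(47) = 6 − 66.47 + 936 − 99.64 = 775.89.
∂Q_d/∂P_x = −2·0.23·P_x = -7.82, so E_p = -7.82·(17/775.89) ≈ -0.17.
|E_p| < 1: demand is inelastic.

-0.17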